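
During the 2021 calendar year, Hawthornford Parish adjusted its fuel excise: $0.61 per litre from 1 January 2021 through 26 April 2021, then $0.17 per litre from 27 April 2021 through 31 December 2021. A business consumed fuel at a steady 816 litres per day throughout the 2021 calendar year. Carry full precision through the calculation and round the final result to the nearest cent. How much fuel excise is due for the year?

1 January – 26 April 2021: 116 days × 816 litres/day = 94,656 litres at $0.61/litre → $57,740.16
27 April – 31 December 2021: 249 days × 816 litres/day = 203,184 litres at $0.17/litre → $34,541.28

$92,281.44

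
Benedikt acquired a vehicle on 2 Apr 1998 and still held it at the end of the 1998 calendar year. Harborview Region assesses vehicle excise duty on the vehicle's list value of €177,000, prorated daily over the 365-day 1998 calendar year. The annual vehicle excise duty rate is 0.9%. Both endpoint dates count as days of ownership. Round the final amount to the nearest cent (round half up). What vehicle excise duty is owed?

Days held (2 Apr – 31 Dec 1998): 274 out of 365
Tax = €177,000 × 0.9% × 274/365 = €1,195.8411

€1,195.84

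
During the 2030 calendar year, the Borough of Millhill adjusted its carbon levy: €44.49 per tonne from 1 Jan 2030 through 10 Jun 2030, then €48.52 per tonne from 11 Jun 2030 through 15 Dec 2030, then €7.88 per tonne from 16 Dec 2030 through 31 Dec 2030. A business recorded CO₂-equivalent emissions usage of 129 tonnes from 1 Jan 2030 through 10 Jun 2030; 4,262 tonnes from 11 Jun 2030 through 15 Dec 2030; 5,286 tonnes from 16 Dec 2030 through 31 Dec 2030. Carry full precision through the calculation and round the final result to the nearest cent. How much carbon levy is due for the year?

1 Jan – 10 Jun 2030: 129 tonnes at €44.49/tonne → €5739.21
11 Jun – 15 Dec 2030: 4,262 tonnes at €48.52/tonne → €206792.24
16 Dec – 31 Dec 2030: 5,286 tonnes at €7.88/tonne → €41653.68

€254185.13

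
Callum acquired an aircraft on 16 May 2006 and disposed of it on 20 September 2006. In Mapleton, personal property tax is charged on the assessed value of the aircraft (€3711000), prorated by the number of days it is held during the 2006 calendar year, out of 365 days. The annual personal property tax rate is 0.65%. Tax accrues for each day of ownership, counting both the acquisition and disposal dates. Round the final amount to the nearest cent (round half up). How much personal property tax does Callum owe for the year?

Days held (16 May – 20 September 2006): 128 out of 365
Tax = €3711000 × 0.65% × 128/365 = €8459.0466

€8459.05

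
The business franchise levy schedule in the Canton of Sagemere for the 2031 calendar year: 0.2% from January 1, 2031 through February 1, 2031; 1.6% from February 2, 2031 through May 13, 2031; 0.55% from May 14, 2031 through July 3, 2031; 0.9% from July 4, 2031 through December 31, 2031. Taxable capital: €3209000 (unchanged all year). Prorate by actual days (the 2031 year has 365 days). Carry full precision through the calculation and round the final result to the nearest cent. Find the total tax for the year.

€31558.10

January 1 – February 1, 2031: 32 days at 0.2% → €3209000 × 0.2% × 32/365 = €562.6740
February 2 – May 13, 2031: 101 days at 1.6% → €3209000 × 1.6% × 101/365 = €14207.5178
May 14 – July 3, 2031: 51 days at 0.55% → €3209000 × 0.55% × 51/365 = €2466.0945
July 4 – December 31, 2031: 181 days at 0.9% → €3209000 × 0.9% × 181/365 = €14321.8110
Total = €31558.0973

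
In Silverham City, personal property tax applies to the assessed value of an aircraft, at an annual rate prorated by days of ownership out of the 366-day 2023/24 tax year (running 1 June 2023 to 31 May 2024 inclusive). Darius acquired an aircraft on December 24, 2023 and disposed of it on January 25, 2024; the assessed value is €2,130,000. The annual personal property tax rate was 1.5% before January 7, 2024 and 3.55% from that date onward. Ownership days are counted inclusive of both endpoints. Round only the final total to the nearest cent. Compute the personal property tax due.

€5,147.50

December 24, 2023 – January 6, 2024: 14 days at 1.5% → €2,130,000 × 1.5% × 14/366 = €1,222.1311
January 7 – January 25, 2024: 19 days at 3.55% → €2,130,000 × 3.55% × 19/366 = €3,925.3689
Total = €5,147.5000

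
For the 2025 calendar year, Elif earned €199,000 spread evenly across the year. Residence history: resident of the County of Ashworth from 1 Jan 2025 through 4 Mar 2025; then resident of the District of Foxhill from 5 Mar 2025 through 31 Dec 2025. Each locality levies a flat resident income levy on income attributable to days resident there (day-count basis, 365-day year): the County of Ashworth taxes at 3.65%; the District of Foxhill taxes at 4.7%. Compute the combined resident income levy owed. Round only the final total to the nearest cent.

The County of Ashworth, 1 Jan – 4 Mar 2025: 63 days → €199,000 × 3.65% × 63/365 = €1,253.7000
The District of Foxhill, 5 Mar – 31 Dec 2025: 302 days → €199,000 × 4.7% × 302/365 = €7,738.6466
Total = €8,992.3466

€8,992.35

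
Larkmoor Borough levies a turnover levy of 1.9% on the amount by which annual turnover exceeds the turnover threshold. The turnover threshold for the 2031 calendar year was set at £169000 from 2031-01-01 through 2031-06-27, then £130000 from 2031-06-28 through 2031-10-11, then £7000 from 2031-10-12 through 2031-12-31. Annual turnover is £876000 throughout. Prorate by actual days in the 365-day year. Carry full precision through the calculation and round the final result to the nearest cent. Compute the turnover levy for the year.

2031-01-01 to 2031-06-27: 178 days, exemption £169000 → (£876000 − £169000) × 1.9% × 178/365 = £6550.8877
2031-06-28 to 2031-10-11: 106 days, exemption £130000 → (£876000 − £130000) × 1.9% × 106/365 = £4116.2849
2031-10-12 to 2031-12-31: 81 days, exemption £7000 → (£876000 − £7000) × 1.9% × 81/365 = £3664.0849
Total = £14331.2575

£14331.26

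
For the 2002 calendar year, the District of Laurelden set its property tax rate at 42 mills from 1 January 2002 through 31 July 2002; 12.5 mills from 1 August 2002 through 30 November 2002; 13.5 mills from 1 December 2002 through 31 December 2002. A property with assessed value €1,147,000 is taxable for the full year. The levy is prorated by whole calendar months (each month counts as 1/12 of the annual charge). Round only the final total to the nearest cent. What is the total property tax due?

€34,171.04

1 January – 31 July 2002: 7 months at 42 mills → €1,147,000 × 4.2% × 7/12 = €28,101.5000
1 August – 30 November 2002: 4 months at 12.5 mills → €1,147,000 × 1.25% × 4/12 = €4,779.1667
1 December – 31 December 2002: 1 month at 13.5 mills → €1,147,000 × 1.35% × 1/12 = €1,290.3750
Total = €34,171.0417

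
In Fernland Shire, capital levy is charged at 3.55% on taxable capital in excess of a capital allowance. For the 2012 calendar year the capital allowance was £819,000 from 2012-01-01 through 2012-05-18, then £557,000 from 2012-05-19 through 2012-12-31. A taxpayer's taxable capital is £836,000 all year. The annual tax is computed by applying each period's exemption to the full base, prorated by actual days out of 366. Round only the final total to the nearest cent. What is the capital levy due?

£6,372.15

2012-01-01 to 2012-05-18: 139 days, exemption £819,000 → (£836,000 − £819,000) × 3.55% × 139/366 = £229.1981
2012-05-19 to 2012-12-31: 227 days, exemption £557,000 → (£836,000 − £557,000) × 3.55% × 227/366 = £6,142.9549
Total = £6,372.1530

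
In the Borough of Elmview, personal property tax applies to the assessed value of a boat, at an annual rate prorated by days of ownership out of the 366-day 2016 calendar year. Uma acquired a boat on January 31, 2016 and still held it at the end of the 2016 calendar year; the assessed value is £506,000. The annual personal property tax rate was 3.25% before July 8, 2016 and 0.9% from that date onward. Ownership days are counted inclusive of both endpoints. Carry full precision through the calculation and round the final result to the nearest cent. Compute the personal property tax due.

January 31 – July 7, 2016: 159 days at 3.25% → £506,000 × 3.25% × 159/366 = £7,144.1393
July 8 – December 31, 2016: 177 days at 0.9% → £506,000 × 0.9% × 177/366 = £2,202.3443
Total = £9,346.4836

£9,346.48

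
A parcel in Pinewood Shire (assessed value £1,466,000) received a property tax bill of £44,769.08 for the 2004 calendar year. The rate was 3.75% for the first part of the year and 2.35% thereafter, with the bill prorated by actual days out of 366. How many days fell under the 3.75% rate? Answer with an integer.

184 days

Let d = days at the first rate; then 366 − d days at the second rate.
£1,466,000 × [3.75%·d + 2.35%·(366−d)] / 366 = £44,769.08
Solving gives d = 184, so the new rate took effect on 3 Jul 2004.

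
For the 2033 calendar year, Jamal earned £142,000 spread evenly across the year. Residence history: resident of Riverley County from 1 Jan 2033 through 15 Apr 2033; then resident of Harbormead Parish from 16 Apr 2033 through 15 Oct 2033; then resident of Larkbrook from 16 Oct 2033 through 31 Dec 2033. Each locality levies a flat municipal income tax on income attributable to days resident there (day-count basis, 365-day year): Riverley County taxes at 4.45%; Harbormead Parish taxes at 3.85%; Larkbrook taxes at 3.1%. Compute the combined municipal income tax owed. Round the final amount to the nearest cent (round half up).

Riverley County, 1 Jan – 15 Apr 2033: 105 days → £142,000 × 4.45% × 105/365 = £1,817.7945
Harbormead Parish, 16 Apr – 15 Oct 2033: 183 days → £142,000 × 3.85% × 183/365 = £2,740.9890
Larkbrook, 16 Oct – 31 Dec 2033: 77 days → £142,000 × 3.1% × 77/365 = £928.6411
Total = £5,487.4247

£5,487.42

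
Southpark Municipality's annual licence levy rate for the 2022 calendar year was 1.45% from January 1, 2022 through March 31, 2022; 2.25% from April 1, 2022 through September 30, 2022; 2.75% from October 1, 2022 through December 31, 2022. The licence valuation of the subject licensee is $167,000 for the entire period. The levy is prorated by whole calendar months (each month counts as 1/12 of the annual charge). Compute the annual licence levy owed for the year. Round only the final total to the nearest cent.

$3,632.25

January 1 – March 31, 2022: 3 months at 1.45% → $167,000 × 1.45% × 3/12 = $605.3750
April 1 – September 30, 2022: 6 months at 2.25% → $167,000 × 2.25% × 6/12 = $1,878.7500
October 1 – December 31, 2022: 3 months at 2.75% → $167,000 × 2.75% × 3/12 = $1,148.1250
Total = $3,632.2500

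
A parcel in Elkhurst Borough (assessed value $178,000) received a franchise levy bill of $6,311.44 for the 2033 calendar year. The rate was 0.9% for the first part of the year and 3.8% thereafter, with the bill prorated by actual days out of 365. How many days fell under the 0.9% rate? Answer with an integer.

32 days

Let d = days at the first rate; then 365 − d days at the second rate.
$178,000 × [0.9%·d + 3.8%·(365−d)] / 365 = $6,311.44
Solving gives d = 32, so the new rate took effect on February 2, 2033.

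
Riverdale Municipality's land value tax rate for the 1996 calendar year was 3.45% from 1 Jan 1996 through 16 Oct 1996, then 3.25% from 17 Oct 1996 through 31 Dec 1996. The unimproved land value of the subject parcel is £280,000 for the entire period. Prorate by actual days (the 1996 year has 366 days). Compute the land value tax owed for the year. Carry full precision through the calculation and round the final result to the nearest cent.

1 Jan – 16 Oct 1996: 290 days at 3.45% → £280,000 × 3.45% × 290/366 = £7,654.0984
17 Oct – 31 Dec 1996: 76 days at 3.25% → £280,000 × 3.25% × 76/366 = £1,889.6175
Total = £9,543.7158

£9,543.72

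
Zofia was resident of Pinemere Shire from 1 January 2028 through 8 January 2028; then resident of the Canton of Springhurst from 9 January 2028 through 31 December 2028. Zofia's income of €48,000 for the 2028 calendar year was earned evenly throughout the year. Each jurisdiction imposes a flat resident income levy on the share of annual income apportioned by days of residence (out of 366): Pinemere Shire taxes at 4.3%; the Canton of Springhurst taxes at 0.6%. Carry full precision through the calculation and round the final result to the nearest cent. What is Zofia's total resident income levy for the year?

€326.82

Pinemere Shire, 1 January – 8 January 2028: 8 days → €48,000 × 4.3% × 8/366 = €45.1148
The Canton of Springhurst, 9 January – 31 December 2028: 358 days → €48,000 × 0.6% × 358/366 = €281.7049
Total = €326.8197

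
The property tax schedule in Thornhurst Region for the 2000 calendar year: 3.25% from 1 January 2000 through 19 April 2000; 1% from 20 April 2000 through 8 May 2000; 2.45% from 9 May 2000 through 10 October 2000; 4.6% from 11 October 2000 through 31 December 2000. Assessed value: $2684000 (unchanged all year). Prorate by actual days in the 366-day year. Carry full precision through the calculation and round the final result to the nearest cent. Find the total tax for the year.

$83119.67

1 January – 19 April 2000: 110 days at 3.25% → $2684000 × 3.25% × 110/366 = $26216.6667
20 April – 8 May 2000: 19 days at 1% → $2684000 × 1% × 19/366 = $1393.3333
9 May – 10 October 2000: 155 days at 2.45% → $2684000 × 2.45% × 155/366 = $27848.3333
11 October – 31 December 2000: 82 days at 4.6% → $2684000 × 4.6% × 82/366 = $27661.3333
Total = $83119.6667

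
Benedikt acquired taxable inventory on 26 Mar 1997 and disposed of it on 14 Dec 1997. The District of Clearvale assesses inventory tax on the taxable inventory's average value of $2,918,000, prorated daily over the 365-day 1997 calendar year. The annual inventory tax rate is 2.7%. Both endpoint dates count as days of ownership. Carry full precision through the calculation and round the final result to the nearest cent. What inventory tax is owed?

Days held (26 Mar – 14 Dec 1997): 264 out of 365
Tax = $2,918,000 × 2.7% × 264/365 = $56,984.9425

$56,984.94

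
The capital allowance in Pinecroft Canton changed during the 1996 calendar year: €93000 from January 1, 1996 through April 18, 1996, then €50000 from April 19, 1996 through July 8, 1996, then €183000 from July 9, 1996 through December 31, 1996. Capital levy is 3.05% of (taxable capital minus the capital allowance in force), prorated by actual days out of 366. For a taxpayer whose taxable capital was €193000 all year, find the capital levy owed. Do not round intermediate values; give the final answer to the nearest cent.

January 1 – April 18, 1996: 109 days, exemption €93000 → (€193000 − €93000) × 3.05% × 109/366 = €908.3333
April 19 – July 8, 1996: 81 days, exemption €50000 → (€193000 − €50000) × 3.05% × 81/366 = €965.2500
July 9 – December 31, 1996: 176 days, exemption €183000 → (€193000 − €183000) × 3.05% × 176/366 = €146.6667
Total = €2020.2500

€2020.25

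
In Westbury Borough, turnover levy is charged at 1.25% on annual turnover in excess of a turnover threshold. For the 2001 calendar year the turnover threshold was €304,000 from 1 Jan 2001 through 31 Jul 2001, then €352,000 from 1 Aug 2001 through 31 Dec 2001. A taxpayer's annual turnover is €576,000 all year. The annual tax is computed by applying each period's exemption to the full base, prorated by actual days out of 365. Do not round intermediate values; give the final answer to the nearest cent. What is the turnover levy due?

€3,148.49

1 Jan – 31 Jul 2001: 212 days, exemption €304,000 → (€576,000 − €304,000) × 1.25% × 212/365 = €1,974.7945
1 Aug – 31 Dec 2001: 153 days, exemption €352,000 → (€576,000 − €352,000) × 1.25% × 153/365 = €1,173.6986
Total = €3,148.4932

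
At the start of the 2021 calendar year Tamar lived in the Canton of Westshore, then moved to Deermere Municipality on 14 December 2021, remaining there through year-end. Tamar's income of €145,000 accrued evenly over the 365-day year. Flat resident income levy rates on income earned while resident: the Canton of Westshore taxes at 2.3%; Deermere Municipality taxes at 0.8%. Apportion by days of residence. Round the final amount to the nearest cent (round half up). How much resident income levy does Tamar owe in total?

The Canton of Westshore, 1 January – 13 December 2021: 347 days → €145,000 × 2.3% × 347/365 = €3,170.5342
Deermere Municipality, 14 December – 31 December 2021: 18 days → €145,000 × 0.8% × 18/365 = €57.2055
Total = €3,227.7397

€3,227.74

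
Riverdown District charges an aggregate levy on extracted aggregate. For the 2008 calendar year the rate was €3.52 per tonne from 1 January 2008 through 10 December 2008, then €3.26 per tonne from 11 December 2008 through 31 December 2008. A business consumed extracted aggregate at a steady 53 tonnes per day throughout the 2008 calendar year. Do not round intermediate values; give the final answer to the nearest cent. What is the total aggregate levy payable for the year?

€67,991.58

1 January – 10 December 2008: 345 days × 53 tonnes/day = 18,285 tonnes at €3.52/tonne → €64,363.20
11 December – 31 December 2008: 21 days × 53 tonnes/day = 1,113 tonnes at €3.26/tonne → €3,628.38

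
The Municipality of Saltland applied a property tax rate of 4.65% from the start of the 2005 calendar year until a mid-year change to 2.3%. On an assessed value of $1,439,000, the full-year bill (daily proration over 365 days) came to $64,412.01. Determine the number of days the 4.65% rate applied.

338 days

Let d = days at the first rate; then 365 − d days at the second rate.
$1,439,000 × [4.65%·d + 2.3%·(365−d)] / 365 = $64,412.01
Solving gives d = 338, so the new rate took effect on December 5, 2005.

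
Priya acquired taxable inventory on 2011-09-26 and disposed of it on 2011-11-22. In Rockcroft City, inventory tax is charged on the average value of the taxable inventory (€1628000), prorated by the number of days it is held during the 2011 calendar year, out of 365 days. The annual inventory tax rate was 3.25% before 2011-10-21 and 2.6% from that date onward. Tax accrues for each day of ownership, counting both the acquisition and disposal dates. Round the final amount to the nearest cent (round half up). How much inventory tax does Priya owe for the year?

€7450.89

2011-09-26 to 2011-10-20: 25 days at 3.25% → €1628000 × 3.25% × 25/365 = €3623.9726
2011-10-21 to 2011-11-22: 33 days at 2.6% → €1628000 × 2.6% × 33/365 = €3826.9151
Total = €7450.8877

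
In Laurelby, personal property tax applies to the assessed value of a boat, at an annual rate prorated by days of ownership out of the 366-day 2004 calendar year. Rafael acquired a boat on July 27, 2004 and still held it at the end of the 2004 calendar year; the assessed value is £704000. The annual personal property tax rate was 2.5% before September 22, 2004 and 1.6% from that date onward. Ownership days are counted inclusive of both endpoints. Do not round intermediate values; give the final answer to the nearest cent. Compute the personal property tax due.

July 27 – September 21, 2004: 57 days at 2.5% → £704000 × 2.5% × 57/366 = £2740.9836
September 22 – December 31, 2004: 101 days at 1.6% → £704000 × 1.6% × 101/366 = £3108.3716
Total = £5849.3552

£5849.36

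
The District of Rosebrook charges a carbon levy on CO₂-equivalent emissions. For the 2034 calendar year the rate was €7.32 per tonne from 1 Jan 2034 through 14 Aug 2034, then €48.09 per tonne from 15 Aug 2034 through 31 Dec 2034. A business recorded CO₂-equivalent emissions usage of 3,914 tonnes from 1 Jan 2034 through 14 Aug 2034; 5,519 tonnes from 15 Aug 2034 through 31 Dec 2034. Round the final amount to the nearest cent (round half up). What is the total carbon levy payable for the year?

€294,059.19

1 Jan – 14 Aug 2034: 3,914 tonnes at €7.32/tonne → €28,650.48
15 Aug – 31 Dec 2034: 5,519 tonnes at €48.09/tonne → €265,408.71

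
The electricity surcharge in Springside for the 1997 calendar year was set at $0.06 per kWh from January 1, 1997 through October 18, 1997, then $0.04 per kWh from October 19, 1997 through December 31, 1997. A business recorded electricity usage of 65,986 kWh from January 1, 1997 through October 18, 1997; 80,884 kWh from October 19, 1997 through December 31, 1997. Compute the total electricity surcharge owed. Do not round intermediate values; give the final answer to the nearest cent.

$7,194.52

January 1 – October 18, 1997: 65,986 kWh at $0.06/kWh → $3,959.16
October 19 – December 31, 1997: 80,884 kWh at $0.04/kWh → $3,235.36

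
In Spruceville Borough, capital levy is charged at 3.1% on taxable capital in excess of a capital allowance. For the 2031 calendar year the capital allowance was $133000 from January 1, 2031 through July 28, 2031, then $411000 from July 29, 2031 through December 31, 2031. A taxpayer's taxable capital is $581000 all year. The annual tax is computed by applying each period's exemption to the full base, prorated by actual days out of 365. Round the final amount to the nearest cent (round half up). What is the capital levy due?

January 1 – July 28, 2031: 209 days, exemption $133000 → ($581000 − $133000) × 3.1% × 209/365 = $7952.3068
July 29 – December 31, 2031: 156 days, exemption $411000 → ($581000 − $411000) × 3.1% × 156/365 = $2252.3836
Total = $10204.6904

$10204.69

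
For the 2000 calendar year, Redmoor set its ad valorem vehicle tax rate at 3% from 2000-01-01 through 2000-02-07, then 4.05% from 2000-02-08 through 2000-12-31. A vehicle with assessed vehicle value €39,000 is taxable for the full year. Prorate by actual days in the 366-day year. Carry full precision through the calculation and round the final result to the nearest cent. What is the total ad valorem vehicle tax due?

2000-01-01 to 2000-02-07: 38 days at 3% → €39,000 × 3% × 38/366 = €121.4754
2000-02-08 to 2000-12-31: 328 days at 4.05% → €39,000 × 4.05% × 328/366 = €1,415.5082
Total = €1,536.9836

€1,536.98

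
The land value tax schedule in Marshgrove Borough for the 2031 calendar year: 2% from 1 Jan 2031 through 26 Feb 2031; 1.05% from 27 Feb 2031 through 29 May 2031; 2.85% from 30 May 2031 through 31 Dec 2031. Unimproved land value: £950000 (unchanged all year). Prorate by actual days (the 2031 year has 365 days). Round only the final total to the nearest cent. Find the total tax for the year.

1 Jan – 26 Feb 2031: 57 days at 2% → £950000 × 2% × 57/365 = £2967.1233
27 Feb – 29 May 2031: 92 days at 1.05% → £950000 × 1.05% × 92/365 = £2514.2466
30 May – 31 Dec 2031: 216 days at 2.85% → £950000 × 2.85% × 216/365 = £16022.4658
Total = £21503.8356

£21503.84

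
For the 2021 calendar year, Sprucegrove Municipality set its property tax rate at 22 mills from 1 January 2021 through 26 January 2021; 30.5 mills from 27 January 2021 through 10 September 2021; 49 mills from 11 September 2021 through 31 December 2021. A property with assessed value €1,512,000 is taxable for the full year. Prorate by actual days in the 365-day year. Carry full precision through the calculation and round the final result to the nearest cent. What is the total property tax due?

€53,783.70

1 January – 26 January 2021: 26 days at 22 mills → €1,512,000 × 2.2% × 26/365 = €2,369.4904
27 January – 10 September 2021: 227 days at 30.5 mills → €1,512,000 × 3.05% × 227/365 = €28,680.3616
11 September – 31 December 2021: 112 days at 49 mills → €1,512,000 × 4.9% × 112/365 = €22,733.8521
Total = €53,783.7041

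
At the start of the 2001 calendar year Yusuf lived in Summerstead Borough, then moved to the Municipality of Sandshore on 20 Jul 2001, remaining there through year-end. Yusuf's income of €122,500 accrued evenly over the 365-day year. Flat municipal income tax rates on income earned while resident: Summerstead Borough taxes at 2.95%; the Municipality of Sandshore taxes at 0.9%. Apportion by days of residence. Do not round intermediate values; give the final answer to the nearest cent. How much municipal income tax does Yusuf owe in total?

€2,478.53

Summerstead Borough, 1 Jan – 19 Jul 2001: 200 days → €122,500 × 2.95% × 200/365 = €1,980.1370
The Municipality of Sandshore, 20 Jul – 31 Dec 2001: 165 days → €122,500 × 0.9% × 165/365 = €498.3904
Total = €2,478.5274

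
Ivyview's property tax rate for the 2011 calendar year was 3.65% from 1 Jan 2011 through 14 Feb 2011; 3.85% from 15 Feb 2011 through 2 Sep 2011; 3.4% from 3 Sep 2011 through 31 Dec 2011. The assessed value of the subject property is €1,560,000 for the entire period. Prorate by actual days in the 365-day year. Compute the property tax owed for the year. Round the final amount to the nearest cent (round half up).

€57,367.40

1 Jan – 14 Feb 2011: 45 days at 3.65% → €1,560,000 × 3.65% × 45/365 = €7,020.0000
15 Feb – 2 Sep 2011: 200 days at 3.85% → €1,560,000 × 3.85% × 200/365 = €32,909.5890
3 Sep – 31 Dec 2011: 120 days at 3.4% → €1,560,000 × 3.4% × 120/365 = €17,437.8082
Total = €57,367.3973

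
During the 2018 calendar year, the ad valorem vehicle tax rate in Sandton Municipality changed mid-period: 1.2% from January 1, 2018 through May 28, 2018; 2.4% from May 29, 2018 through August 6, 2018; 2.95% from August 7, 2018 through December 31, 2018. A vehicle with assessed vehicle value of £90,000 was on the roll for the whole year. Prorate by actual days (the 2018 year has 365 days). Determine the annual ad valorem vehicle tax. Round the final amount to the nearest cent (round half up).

£1,921.44

January 1 – May 28, 2018: 148 days at 1.2% → £90,000 × 1.2% × 148/365 = £437.9178
May 29 – August 6, 2018: 70 days at 2.4% → £90,000 × 2.4% × 70/365 = £414.2466
August 7 – December 31, 2018: 147 days at 2.95% → £90,000 × 2.95% × 147/365 = £1,069.2740
Total = £1,921.4384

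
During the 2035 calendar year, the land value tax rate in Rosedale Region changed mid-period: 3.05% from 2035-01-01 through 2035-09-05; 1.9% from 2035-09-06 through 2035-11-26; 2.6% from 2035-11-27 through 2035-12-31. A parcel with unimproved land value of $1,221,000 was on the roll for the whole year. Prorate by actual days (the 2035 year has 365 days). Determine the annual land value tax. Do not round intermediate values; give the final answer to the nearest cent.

2035-01-01 to 2035-09-05: 248 days at 3.05% → $1,221,000 × 3.05% × 248/365 = $25,303.1342
2035-09-06 to 2035-11-26: 82 days at 1.9% → $1,221,000 × 1.9% × 82/365 = $5,211.8301
2035-11-27 to 2035-12-31: 35 days at 2.6% → $1,221,000 × 2.6% × 35/365 = $3,044.1370
Total = $33,559.1014

$33,559.10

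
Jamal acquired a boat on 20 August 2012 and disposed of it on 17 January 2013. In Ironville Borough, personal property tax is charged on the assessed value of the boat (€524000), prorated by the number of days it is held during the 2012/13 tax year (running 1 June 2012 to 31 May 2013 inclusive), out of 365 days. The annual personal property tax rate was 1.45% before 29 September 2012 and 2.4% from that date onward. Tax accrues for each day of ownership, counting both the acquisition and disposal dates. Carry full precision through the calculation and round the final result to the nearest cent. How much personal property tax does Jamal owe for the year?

€4657.14

20 August – 28 September 2012: 40 days at 1.45% → €524000 × 1.45% × 40/365 = €832.6575
29 September 2012 – 17 January 2013: 111 days at 2.4% → €524000 × 2.4% × 111/365 = €3824.4822
Total = €4657.1397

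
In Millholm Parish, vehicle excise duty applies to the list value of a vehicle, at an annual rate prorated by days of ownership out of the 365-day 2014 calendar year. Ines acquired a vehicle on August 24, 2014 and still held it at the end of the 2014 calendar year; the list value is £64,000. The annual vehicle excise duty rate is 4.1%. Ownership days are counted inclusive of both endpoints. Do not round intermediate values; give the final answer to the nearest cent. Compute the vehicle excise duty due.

Days held (August 24 – December 31, 2014): 130 out of 365
Tax = £64,000 × 4.1% × 130/365 = £934.5753

£934.58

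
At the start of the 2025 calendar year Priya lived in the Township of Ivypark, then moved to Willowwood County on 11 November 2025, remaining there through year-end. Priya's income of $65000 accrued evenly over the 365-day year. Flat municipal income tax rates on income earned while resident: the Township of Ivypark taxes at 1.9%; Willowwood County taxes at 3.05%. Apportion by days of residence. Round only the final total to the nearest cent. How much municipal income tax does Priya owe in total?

$1339.45

The Township of Ivypark, 1 January – 10 November 2025: 314 days → $65000 × 1.9% × 314/365 = $1062.4384
Willowwood County, 11 November – 31 December 2025: 51 days → $65000 × 3.05% × 51/365 = $277.0068
Total = $1339.4452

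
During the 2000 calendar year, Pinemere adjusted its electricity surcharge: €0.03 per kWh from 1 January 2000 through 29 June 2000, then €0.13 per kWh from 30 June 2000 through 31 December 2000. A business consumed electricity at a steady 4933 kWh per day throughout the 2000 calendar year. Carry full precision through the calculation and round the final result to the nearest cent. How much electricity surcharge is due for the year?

1 January – 29 June 2000: 181 days × 4933 kWh/day = 892,873 kWh at €0.03/kWh → €26,786.19
30 June – 31 December 2000: 185 days × 4933 kWh/day = 912,605 kWh at €0.13/kWh → €118,638.65

€145,424.84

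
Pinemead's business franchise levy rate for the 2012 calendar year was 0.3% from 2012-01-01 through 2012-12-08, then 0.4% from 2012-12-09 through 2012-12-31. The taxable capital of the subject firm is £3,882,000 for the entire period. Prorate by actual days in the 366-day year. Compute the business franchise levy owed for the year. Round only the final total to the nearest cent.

2012-01-01 to 2012-12-08: 343 days at 0.3% → £3,882,000 × 0.3% × 343/366 = £10,914.1475
2012-12-09 to 2012-12-31: 23 days at 0.4% → £3,882,000 × 0.4% × 23/366 = £975.8033
Total = £11,889.9508

£11,889.95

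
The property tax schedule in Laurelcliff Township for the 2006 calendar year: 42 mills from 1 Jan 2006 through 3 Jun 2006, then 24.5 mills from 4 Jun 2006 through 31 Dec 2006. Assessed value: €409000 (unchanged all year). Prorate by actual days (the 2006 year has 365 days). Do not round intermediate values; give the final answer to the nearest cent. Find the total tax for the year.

1 Jan – 3 Jun 2006: 154 days at 42 mills → €409000 × 4.2% × 154/365 = €7247.7041
4 Jun – 31 Dec 2006: 211 days at 24.5 mills → €409000 × 2.45% × 211/365 = €5792.6726
Total = €13040.3767

€13040.38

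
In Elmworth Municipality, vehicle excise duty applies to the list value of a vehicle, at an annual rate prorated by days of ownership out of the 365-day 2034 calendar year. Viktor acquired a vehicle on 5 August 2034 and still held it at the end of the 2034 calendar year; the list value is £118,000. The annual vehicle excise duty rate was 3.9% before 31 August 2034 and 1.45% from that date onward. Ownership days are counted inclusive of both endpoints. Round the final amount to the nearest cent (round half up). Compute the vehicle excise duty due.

£904.40

5 August – 30 August 2034: 26 days at 3.9% → £118,000 × 3.9% × 26/365 = £327.8137
31 August – 31 December 2034: 123 days at 1.45% → £118,000 × 1.45% × 123/365 = £576.5836
Total = £904.3973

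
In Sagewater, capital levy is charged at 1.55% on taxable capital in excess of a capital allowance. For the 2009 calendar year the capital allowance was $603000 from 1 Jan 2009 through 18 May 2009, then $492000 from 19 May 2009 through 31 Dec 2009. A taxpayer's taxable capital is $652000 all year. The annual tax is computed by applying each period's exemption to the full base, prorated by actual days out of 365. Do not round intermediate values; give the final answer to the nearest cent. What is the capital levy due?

$1829.51

1 Jan – 18 May 2009: 138 days, exemption $603000 → ($652000 − $603000) × 1.55% × 138/365 = $287.1534
19 May – 31 Dec 2009: 227 days, exemption $492000 → ($652000 − $492000) × 1.55% × 227/365 = $1542.3562
Total = $1829.5096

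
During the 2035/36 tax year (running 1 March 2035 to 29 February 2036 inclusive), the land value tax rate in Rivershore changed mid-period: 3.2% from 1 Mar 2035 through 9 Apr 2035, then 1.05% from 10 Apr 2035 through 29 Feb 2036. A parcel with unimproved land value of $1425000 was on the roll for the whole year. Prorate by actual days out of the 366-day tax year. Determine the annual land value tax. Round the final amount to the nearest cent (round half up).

$18310.86

1 Mar – 9 Apr 2035: 40 days at 3.2% → $1425000 × 3.2% × 40/366 = $4983.6066
10 Apr 2035 – 29 Feb 2036: 326 days at 1.05% → $1425000 × 1.05% × 326/366 = $13327.2541
Total = $18310.8607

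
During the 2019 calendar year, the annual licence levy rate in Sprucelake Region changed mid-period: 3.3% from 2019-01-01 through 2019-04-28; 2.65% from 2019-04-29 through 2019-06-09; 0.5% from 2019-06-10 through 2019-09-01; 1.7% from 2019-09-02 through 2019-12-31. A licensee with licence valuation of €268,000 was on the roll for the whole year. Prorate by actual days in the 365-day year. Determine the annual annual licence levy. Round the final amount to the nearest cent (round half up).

€5,495.10

2019-01-01 to 2019-04-28: 118 days at 3.3% → €268,000 × 3.3% × 118/365 = €2,859.1562
2019-04-29 to 2019-06-09: 42 days at 2.65% → €268,000 × 2.65% × 42/365 = €817.2164
2019-06-10 to 2019-09-01: 84 days at 0.5% → €268,000 × 0.5% × 84/365 = €308.3836
2019-09-02 to 2019-12-31: 121 days at 1.7% → €268,000 × 1.7% × 121/365 = €1,510.3452
Total = €5,495.1014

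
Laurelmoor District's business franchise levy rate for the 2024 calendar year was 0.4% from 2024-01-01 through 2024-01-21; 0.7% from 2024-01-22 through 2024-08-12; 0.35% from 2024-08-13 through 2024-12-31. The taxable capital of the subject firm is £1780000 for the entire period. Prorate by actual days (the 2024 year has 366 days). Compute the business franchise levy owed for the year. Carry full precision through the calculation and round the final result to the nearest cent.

2024-01-01 to 2024-01-21: 21 days at 0.4% → £1780000 × 0.4% × 21/366 = £408.5246
2024-01-22 to 2024-08-12: 204 days at 0.7% → £1780000 × 0.7% × 204/366 = £6944.9180
2024-08-13 to 2024-12-31: 141 days at 0.35% → £1780000 × 0.35% × 141/366 = £2400.0820
Total = £9753.5246

£9753.52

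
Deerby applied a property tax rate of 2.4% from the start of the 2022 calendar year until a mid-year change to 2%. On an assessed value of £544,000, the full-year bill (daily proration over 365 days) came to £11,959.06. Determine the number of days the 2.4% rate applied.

Let d = days at the first rate; then 365 − d days at the second rate.
£544,000 × [2.4%·d + 2%·(365−d)] / 365 = £11,959.06
Solving gives d = 181, so the new rate took effect on 1 July 2022.

181 days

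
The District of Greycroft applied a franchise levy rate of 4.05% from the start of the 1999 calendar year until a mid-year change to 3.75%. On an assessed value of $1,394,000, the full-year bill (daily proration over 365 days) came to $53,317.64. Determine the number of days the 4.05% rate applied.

Let d = days at the first rate; then 365 − d days at the second rate.
$1,394,000 × [4.05%·d + 3.75%·(365−d)] / 365 = $53,317.64
Solving gives d = 91, so the new rate took effect on 2 April 1999.

91 days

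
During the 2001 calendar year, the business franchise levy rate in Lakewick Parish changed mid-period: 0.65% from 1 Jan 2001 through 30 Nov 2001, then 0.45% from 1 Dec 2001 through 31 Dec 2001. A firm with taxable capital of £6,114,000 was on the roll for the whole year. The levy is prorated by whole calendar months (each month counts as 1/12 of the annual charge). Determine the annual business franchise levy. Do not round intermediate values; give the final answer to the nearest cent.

1 Jan – 30 Nov 2001: 11 months at 0.65% → £6,114,000 × 0.65% × 11/12 = £36,429.2500
1 Dec – 31 Dec 2001: 1 month at 0.45% → £6,114,000 × 0.45% × 1/12 = £2,292.7500
Total = £38,722.0000

£38,722.00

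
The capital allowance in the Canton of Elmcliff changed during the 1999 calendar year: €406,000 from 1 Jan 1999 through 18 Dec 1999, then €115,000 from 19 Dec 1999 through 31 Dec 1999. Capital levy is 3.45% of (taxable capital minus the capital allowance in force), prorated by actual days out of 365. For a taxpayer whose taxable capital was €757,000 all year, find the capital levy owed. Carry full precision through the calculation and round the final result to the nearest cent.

1 Jan – 18 Dec 1999: 352 days, exemption €406,000 → (€757,000 − €406,000) × 3.45% × 352/365 = €11,678.2027
19 Dec – 31 Dec 1999: 13 days, exemption €115,000 → (€757,000 − €115,000) × 3.45% × 13/365 = €788.8685
Total = €12,467.0712

€12,467.07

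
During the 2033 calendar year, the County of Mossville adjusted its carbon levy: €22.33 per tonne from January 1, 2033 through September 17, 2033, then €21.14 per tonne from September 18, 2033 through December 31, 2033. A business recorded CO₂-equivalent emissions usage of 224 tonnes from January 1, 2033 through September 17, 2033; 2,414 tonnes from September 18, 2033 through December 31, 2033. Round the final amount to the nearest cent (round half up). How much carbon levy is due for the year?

January 1 – September 17, 2033: 224 tonnes at €22.33/tonne → €5,001.92
September 18 – December 31, 2033: 2,414 tonnes at €21.14/tonne → €51,031.96

€56,033.88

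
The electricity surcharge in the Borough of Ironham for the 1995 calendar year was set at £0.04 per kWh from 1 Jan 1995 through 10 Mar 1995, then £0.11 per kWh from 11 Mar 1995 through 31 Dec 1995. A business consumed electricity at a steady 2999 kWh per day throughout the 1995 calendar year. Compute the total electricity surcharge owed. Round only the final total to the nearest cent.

1 Jan – 10 Mar 1995: 69 days × 2999 kWh/day = 206,931 kWh at £0.04/kWh → £8277.24
11 Mar – 31 Dec 1995: 296 days × 2999 kWh/day = 887,704 kWh at £0.11/kWh → £97647.44

£105924.68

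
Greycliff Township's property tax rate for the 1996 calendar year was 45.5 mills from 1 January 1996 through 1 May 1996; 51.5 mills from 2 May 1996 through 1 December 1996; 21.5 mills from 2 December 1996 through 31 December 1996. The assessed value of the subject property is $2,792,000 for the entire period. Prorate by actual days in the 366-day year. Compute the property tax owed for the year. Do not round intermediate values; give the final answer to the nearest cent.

$131,338.43

1 January – 1 May 1996: 122 days at 45.5 mills → $2,792,000 × 4.55% × 122/366 = $42,345.3333
2 May – 1 December 1996: 214 days at 51.5 mills → $2,792,000 × 5.15% × 214/366 = $84,072.7650
2 December – 31 December 1996: 30 days at 21.5 mills → $2,792,000 × 2.15% × 30/366 = $4,920.3279
Total = $131,338.4262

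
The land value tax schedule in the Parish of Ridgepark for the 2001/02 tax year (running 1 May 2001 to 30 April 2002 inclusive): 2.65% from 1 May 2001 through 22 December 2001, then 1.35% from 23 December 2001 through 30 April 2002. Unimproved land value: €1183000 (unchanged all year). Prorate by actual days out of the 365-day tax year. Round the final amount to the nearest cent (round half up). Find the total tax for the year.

1 May – 22 December 2001: 236 days at 2.65% → €1183000 × 2.65% × 236/365 = €20269.8137
23 December 2001 – 30 April 2002: 129 days at 1.35% → €1183000 × 1.35% × 129/365 = €5644.3685
Total = €25914.1822

€25914.18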